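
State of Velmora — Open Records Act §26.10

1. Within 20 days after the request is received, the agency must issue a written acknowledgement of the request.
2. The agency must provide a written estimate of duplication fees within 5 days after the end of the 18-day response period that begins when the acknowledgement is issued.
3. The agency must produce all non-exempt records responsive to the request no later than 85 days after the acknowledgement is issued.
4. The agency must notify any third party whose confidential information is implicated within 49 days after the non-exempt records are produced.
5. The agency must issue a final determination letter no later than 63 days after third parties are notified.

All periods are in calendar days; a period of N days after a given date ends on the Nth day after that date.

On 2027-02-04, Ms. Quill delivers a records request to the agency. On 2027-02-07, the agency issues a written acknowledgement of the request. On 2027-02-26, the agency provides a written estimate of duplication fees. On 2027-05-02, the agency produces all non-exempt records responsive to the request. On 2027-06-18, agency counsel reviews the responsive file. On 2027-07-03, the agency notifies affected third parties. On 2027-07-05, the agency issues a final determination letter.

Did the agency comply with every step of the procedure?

No

(1) due by 2027-02-04 + 20 days = 2027-02-24; done 2027-02-07 — timely.
(2) due by 2027-02-25 + 5 days = 2027-03-02; done 2027-02-26 — timely.
(3) due by 2027-02-07 + 85 days = 2027-05-03; done 2027-05-02 — timely.
(4) due by 2027-05-02 + 49 days = 2027-06-20; not done until 2027-07-03, 13 days after the deadline.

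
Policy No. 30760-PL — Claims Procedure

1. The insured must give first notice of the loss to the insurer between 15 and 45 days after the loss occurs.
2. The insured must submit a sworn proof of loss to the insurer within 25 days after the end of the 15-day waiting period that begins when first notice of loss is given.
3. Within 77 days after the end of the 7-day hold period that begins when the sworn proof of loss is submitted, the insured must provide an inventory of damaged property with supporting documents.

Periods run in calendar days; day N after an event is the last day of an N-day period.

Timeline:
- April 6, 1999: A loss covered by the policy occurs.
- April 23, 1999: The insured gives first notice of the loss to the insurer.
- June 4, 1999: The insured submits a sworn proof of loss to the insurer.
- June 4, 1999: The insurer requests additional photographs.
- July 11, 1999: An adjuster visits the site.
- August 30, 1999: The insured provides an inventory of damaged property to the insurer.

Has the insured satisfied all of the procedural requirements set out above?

Step 1: the window is 15–45 days after April 6, 1999 (when the loss occurs), so April 21, 1999 through May 21, 1999; April 23, 1999 falls inside that range.
Step 2: 25 days after May 8, 1999 (end of the 15-day waiting period, which began when first notice of loss is given on April 23, 1999) is June 2, 1999; not done until June 4, 1999, 2 days after the deadline.

No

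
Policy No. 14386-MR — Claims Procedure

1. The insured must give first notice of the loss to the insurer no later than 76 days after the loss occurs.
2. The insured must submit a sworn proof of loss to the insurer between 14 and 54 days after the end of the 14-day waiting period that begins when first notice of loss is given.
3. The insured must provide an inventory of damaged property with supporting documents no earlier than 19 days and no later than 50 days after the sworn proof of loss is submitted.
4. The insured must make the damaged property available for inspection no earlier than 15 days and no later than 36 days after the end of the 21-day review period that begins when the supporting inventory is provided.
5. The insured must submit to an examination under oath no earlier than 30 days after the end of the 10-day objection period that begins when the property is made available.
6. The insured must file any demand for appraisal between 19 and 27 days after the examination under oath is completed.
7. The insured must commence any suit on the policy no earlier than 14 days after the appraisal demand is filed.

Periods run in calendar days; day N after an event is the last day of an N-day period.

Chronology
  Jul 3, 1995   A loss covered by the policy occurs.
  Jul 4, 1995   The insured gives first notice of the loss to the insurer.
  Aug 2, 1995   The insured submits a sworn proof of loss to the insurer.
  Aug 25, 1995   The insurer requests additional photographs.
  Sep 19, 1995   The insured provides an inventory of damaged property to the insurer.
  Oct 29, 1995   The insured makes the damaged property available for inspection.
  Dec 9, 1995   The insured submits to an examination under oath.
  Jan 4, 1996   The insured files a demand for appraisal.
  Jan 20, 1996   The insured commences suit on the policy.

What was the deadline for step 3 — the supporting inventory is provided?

Step 3 runs from Aug 2, 1995, when the sworn proof of loss is submitted. The window is 19–50 days after Aug 2, 1995; it closes on Sep 21, 1995.

Sep 21, 1995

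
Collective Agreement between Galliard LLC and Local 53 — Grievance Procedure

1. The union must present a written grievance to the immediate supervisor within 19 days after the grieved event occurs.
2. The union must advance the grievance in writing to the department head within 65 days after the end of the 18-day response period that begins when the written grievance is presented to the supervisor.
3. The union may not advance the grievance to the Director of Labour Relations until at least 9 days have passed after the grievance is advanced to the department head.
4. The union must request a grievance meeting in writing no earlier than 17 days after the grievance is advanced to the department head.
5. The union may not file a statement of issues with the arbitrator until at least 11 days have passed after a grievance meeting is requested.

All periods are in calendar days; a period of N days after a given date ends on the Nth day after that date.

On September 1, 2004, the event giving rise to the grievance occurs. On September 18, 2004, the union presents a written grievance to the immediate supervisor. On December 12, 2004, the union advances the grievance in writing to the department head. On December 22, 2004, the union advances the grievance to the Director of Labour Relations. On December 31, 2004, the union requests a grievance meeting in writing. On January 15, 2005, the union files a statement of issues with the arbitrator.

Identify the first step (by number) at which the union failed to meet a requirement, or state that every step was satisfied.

Step 1: 19 days after September 1, 2004 (when the grieved event occurs) is September 20, 2004; done September 18, 2004 — timely.
Step 2: 65 days after October 6, 2004 (end of the 18-day response period, which began when the written grievance is presented to the supervisor on September 18, 2004) is December 10, 2004; done December 12, 2004 — 2 days late.
That is the first point of non-compliance.

Step 2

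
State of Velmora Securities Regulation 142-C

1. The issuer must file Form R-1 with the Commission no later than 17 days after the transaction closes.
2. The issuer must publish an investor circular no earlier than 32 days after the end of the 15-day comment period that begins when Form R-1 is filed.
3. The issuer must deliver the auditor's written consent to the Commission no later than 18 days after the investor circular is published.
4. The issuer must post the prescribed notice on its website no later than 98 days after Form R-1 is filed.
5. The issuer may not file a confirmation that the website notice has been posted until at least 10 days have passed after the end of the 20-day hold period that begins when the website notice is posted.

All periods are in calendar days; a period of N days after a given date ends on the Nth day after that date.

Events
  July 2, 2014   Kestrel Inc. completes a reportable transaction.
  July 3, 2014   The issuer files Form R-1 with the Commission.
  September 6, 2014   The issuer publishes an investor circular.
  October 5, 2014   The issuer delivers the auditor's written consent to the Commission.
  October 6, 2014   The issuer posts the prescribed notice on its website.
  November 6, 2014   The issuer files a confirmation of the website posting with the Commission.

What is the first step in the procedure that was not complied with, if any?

Step 1: 17 days after July 2, 2014 (when the transaction closes) is July 19, 2014; completed July 3, 2014, before the deadline.
Step 2: the earliest permitted date is 32 days after July 18, 2014 (end of the 15-day comment period, which began when Form R-1 is filed on July 3, 2014), i.e. August 19, 2014; done September 6, 2014 — permitted.
Step 3: 18 days after September 6, 2014 (when the investor circular is published) is September 24, 2014; October 5, 2014 misses that deadline by 11 days.
That is the first point of non-compliance.

Step 3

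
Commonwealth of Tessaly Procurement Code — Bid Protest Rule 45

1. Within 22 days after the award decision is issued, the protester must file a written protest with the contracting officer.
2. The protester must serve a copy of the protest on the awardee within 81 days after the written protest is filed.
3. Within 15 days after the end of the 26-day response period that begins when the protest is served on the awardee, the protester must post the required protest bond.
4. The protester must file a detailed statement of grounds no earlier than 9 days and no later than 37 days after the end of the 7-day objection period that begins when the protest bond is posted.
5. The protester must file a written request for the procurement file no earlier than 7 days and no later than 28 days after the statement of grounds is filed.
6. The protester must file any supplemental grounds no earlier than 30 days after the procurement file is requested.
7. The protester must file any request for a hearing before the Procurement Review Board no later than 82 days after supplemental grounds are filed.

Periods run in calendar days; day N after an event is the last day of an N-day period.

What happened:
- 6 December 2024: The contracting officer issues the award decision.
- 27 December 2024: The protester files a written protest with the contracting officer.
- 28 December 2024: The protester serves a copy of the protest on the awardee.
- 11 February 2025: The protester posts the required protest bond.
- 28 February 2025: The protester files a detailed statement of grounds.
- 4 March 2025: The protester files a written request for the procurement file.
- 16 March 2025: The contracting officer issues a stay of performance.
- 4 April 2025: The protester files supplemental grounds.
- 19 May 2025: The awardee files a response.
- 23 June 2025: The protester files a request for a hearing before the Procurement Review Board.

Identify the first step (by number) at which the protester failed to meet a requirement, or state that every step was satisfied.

Step 3

(1) due by 6 December 2024 + 22 days = 28 December 2024; 27 December 2024 is within that limit.
(2) due by 27 December 2024 + 81 days = 18 March 2025; done 28 December 2024 — timely.
(3) due by 23 January 2025 + 15 days = 7 February 2025; not done until 11 February 2025, 4 days after the deadline.
The analysis stops there.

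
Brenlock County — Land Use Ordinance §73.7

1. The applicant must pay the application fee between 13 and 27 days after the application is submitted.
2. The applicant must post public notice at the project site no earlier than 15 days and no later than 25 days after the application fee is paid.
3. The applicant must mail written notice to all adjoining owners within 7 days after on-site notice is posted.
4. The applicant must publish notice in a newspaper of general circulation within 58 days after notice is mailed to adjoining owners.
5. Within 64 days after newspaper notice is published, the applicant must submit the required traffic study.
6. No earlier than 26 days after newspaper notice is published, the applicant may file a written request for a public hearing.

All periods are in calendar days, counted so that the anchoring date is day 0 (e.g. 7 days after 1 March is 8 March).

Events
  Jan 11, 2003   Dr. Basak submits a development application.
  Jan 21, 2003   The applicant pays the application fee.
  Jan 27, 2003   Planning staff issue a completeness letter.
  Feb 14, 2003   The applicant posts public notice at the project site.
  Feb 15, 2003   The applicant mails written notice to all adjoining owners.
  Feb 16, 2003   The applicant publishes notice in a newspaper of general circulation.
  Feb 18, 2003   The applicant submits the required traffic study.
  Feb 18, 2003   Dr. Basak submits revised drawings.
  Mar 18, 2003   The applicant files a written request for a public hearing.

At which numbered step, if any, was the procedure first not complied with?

Step 1

Step 1: the window is 13–27 days after Jan 11, 2003 (when the application is submitted), so Jan 24, 2003 through Feb 7, 2003; done Jan 21, 2003 — 3 days before the window opened.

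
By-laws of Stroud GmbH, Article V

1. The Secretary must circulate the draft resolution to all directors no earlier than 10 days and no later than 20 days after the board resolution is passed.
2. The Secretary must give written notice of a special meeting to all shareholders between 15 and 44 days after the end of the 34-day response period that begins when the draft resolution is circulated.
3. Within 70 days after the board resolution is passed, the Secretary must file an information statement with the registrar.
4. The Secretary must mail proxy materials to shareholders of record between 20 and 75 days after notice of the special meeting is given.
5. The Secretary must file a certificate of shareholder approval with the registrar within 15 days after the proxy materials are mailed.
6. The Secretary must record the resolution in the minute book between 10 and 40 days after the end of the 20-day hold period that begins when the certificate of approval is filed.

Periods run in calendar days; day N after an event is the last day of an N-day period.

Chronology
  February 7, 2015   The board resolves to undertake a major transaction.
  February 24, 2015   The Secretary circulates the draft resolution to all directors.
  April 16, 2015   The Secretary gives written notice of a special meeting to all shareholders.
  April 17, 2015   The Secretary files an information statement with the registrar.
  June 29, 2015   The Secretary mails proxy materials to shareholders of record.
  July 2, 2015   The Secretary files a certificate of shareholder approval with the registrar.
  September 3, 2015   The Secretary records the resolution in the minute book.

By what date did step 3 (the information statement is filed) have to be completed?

Step 3 runs from February 7, 2015, when the board resolution is passed. 70 days after February 7, 2015 is April 18, 2015.

April 18, 2015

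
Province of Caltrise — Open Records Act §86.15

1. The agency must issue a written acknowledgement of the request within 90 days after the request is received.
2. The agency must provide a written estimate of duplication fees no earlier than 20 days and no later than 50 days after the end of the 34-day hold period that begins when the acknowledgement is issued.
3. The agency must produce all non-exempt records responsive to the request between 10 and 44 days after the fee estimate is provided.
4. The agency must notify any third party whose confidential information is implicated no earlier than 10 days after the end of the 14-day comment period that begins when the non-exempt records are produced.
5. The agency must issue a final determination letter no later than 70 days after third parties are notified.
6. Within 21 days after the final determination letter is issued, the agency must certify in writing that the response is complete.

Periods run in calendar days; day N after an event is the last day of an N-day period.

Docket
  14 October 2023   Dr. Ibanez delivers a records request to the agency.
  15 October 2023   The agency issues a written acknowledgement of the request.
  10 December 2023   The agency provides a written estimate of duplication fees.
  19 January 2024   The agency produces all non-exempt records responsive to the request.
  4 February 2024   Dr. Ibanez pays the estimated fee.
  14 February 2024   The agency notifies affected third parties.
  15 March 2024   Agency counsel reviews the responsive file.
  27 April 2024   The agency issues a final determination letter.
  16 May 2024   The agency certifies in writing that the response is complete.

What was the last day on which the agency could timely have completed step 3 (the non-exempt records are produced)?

23 January 2024

Step 3 runs from 10 December 2023, when the fee estimate is provided. The window is 10–44 days after 10 December 2023; it closes on 23 January 2024.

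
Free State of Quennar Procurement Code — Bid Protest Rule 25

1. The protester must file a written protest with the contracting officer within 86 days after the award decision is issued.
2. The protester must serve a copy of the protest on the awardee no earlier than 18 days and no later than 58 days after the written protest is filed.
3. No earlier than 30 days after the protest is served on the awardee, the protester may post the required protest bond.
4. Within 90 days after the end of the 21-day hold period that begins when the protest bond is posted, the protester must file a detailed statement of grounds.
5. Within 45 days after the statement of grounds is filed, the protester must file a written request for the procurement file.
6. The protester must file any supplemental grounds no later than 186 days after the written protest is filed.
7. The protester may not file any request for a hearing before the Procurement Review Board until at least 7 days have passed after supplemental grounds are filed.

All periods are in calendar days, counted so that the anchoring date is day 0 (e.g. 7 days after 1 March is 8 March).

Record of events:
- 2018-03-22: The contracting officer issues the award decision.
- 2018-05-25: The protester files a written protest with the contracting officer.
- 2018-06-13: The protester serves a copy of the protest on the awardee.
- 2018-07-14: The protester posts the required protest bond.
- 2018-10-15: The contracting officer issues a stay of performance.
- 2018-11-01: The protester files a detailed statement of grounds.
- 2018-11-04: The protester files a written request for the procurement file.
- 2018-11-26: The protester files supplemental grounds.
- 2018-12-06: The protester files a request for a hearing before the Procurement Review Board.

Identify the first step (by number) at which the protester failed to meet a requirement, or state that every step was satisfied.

None — every step was satisfied

Step 1 — counting 86 days from 2018-03-22 (when the award decision is issued) gives a deadline of 2018-06-16; done 2018-05-25 — timely.
Step 2 — 18 and 58 days from 2018-05-25 (when the written protest is filed) are 2018-06-12 and 2018-07-22 respectively; done 2018-06-13 — within the window.
Step 3 — must wait 30 days from 2018-06-13 (when the protest is served on the awardee), so not before 2018-07-13; done 2018-07-14, after the minimum wait.
Step 4 — counting 90 days from 2018-08-04 (end of the 21-day hold period, which began when the protest bond is posted on 2018-07-14) gives a deadline of 2018-11-02; done 2018-11-01 — timely.
Step 5 — counting 45 days from 2018-11-01 (when the statement of grounds is filed) gives a deadline of 2018-12-16; 2018-11-04 is within that limit.
Step 6 — counting 186 days from 2018-05-25 (when the written protest is filed) gives a deadline of 2018-11-27; done 2018-11-26 — timely.
Step 7 — must wait 7 days from 2018-11-26 (when supplemental grounds are filed), so not before 2018-12-03; done 2018-12-06 — permitted.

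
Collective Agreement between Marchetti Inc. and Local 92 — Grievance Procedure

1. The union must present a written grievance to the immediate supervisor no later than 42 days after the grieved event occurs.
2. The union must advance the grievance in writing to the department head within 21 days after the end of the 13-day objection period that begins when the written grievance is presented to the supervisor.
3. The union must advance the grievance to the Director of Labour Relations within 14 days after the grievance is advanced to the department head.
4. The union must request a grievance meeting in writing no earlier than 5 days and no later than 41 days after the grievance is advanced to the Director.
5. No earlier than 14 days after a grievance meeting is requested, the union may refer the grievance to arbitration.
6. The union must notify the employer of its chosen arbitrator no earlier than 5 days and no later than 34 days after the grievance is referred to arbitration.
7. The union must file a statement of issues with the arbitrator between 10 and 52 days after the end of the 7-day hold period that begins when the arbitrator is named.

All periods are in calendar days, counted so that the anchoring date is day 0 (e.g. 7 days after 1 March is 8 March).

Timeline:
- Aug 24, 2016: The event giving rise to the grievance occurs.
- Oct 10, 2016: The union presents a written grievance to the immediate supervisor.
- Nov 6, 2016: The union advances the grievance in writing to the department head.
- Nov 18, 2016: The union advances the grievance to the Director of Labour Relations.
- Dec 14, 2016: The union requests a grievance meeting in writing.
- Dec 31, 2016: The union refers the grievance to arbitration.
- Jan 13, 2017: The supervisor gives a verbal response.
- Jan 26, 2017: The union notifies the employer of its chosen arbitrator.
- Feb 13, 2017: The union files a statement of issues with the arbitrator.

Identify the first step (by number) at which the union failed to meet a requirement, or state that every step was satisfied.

Step 1

(1) due by Aug 24, 2016 + 42 days = Oct 5, 2016; Oct 10, 2016 misses that deadline by 5 days.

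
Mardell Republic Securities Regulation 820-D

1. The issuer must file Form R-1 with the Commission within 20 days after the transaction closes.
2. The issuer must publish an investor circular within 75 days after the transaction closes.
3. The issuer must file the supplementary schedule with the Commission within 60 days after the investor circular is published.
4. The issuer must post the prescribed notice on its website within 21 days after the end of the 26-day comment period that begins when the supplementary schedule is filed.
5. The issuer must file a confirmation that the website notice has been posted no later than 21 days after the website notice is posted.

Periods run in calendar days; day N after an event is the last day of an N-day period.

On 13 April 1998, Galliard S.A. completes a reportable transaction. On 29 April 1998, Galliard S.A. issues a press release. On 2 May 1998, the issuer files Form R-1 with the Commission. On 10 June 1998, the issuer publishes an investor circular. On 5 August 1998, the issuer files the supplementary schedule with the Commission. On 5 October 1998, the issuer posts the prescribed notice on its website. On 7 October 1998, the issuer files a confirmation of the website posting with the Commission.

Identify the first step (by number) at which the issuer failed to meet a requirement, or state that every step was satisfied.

Step 4

Step 1 — counting 20 days from 13 April 1998 (when the transaction closes) gives a deadline of 3 May 1998; completed 2 May 1998, before the deadline.
Step 2 — counting 75 days from 13 April 1998 (when the transaction closes) gives a deadline of 27 June 1998; done 10 June 1998 — timely.
Step 3 — counting 60 days from 10 June 1998 (when the investor circular is published) gives a deadline of 9 August 1998; completed 5 August 1998, before the deadline.
Step 4 — counting 21 days from 31 August 1998 (end of the 26-day comment period, which began when the supplementary schedule is filed on 5 August 1998) gives a deadline of 21 September 1998; not done until 5 October 1998, 14 days after the deadline.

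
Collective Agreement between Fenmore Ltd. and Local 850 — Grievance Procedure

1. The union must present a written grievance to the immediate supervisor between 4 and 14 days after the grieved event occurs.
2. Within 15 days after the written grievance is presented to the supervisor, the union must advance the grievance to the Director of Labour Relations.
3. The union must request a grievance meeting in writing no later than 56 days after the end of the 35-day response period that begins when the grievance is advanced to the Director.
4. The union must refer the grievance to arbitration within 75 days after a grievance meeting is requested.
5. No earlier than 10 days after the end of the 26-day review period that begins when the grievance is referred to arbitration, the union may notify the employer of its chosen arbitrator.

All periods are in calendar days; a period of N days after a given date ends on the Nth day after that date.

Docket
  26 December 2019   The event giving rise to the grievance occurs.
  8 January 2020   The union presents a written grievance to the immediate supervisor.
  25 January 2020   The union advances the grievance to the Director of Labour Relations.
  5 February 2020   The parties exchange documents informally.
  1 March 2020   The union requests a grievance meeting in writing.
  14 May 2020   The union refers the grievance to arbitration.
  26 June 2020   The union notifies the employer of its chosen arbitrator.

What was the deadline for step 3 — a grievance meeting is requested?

The grievance is advanced to the Director on 25 January 2020; the 35-day response period therefore ends 29 February 2020, and step 3 runs from that date. 56 days after 29 February 2020 is 25 April 2020.

25 April 2020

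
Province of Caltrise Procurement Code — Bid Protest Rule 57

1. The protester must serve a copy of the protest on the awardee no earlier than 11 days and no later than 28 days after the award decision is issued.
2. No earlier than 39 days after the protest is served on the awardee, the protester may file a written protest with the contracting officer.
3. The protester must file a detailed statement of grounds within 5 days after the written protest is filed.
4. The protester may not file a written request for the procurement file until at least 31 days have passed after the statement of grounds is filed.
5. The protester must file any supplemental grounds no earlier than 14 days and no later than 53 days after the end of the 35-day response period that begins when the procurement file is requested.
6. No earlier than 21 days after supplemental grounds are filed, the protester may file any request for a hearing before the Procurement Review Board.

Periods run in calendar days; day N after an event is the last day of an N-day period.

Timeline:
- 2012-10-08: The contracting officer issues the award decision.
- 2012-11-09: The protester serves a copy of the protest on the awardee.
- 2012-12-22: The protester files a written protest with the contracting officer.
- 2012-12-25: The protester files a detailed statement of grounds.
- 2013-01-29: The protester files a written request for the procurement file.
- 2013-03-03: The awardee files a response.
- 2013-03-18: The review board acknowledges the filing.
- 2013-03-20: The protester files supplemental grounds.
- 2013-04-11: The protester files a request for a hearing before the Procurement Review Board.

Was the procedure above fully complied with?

Step 1: the window is 11–28 days after 2012-10-08 (when the award decision is issued), so 2012-10-19 through 2012-11-05; done 2012-11-09 — 4 days after the window closed.
The analysis stops there.

No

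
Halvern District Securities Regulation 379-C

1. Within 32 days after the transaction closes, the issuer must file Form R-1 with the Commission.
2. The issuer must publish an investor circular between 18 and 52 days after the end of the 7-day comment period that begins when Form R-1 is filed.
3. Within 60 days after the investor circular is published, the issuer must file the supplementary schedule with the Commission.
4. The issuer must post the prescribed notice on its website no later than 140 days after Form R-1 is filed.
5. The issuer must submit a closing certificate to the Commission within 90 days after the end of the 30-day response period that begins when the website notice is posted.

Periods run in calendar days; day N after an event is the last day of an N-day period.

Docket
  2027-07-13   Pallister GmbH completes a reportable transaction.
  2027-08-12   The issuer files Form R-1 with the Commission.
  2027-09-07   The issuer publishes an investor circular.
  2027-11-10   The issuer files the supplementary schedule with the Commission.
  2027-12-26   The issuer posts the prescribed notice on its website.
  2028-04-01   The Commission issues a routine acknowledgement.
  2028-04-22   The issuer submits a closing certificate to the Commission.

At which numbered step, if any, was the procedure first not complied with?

Step 3

Step 1: 32 days after 2027-07-13 (when the transaction closes) is 2027-08-14; completed 2027-08-12, before the deadline.
Step 2: the window is 18–52 days after 2027-08-19 (end of the 7-day comment period, which began when Form R-1 is filed on 2027-08-12), so 2027-09-06 through 2027-10-10; done 2027-09-07 — within the window.
Step 3: 60 days after 2027-09-07 (when the investor circular is published) is 2027-11-06; 2027-11-10 misses that deadline by 4 days.
The procedure was therefore not followed at step 3.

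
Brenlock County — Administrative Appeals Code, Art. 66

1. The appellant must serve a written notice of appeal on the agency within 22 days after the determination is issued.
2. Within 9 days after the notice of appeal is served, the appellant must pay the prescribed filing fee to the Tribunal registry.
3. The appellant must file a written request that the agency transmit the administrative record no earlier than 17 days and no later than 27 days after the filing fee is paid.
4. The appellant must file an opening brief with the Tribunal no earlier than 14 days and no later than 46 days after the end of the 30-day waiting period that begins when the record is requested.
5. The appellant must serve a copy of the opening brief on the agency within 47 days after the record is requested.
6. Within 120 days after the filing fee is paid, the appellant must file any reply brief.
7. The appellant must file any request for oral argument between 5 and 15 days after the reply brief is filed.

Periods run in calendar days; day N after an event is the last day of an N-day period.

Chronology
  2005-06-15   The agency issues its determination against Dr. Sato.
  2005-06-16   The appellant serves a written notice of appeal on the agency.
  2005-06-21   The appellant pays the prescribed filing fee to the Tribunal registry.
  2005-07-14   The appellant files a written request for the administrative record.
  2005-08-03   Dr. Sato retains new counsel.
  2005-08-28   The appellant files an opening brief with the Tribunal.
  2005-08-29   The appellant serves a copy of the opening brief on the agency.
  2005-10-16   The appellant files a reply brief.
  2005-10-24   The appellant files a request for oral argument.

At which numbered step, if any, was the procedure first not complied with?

(1) due by 2005-06-15 + 22 days = 2005-07-07; done 2005-06-16 — timely.
(2) due by 2005-06-16 + 9 days = 2005-06-25; completed 2005-06-21, before the deadline.
(3) the permitted window runs from 2005-06-21 + 17 = 2005-07-08 to 2005-06-21 + 27 = 2005-07-18; 2005-07-14 falls inside that range.
(4) the permitted window runs from 2005-08-13 + 14 = 2005-08-27 to 2005-08-13 + 46 = 2005-09-28; done 2005-08-28, which is between those dates.
(5) due by 2005-07-14 + 47 days = 2005-08-30; done 2005-08-29 — timely.
(6) due by 2005-06-21 + 120 days = 2005-10-19; 2005-10-16 is within that limit.
(7) the permitted window runs from 2005-10-16 + 5 = 2005-10-21 to 2005-10-16 + 15 = 2005-10-31; 2005-10-24 falls inside that range.

None — every step was satisfied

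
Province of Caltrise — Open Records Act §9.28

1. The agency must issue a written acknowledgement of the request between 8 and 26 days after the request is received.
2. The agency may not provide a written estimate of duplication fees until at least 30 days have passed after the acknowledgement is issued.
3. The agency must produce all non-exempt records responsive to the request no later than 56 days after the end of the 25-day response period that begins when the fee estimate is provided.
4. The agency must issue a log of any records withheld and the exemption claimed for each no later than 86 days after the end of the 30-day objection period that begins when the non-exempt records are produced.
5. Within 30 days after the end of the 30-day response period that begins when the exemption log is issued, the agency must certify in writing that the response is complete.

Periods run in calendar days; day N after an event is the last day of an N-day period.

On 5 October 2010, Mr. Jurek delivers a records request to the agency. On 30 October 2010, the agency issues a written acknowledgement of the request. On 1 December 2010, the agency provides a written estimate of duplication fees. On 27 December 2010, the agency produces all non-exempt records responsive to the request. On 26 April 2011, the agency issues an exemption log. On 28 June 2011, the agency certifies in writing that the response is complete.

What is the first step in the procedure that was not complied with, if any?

Step 1 — 8 and 26 days from 5 October 2010 (when the request is received) are 13 October 2010 and 31 October 2010 respectively; done 30 October 2010 — within the window.
Step 2 — must wait 30 days from 30 October 2010 (when the acknowledgement is issued), so not before 29 November 2010; done 1 December 2010, after the minimum wait.
Step 3 — counting 56 days from 26 December 2010 (end of the 25-day response period, which began when the fee estimate is provided on 1 December 2010) gives a deadline of 20 February 2011; completed 27 December 2010, before the deadline.
Step 4 — counting 86 days from 26 January 2011 (end of the 30-day objection period, which began when the non-exempt records are produced on 27 December 2010) gives a deadline of 22 April 2011; done 26 April 2011 — 4 days late.
The analysis stops there.

Step 4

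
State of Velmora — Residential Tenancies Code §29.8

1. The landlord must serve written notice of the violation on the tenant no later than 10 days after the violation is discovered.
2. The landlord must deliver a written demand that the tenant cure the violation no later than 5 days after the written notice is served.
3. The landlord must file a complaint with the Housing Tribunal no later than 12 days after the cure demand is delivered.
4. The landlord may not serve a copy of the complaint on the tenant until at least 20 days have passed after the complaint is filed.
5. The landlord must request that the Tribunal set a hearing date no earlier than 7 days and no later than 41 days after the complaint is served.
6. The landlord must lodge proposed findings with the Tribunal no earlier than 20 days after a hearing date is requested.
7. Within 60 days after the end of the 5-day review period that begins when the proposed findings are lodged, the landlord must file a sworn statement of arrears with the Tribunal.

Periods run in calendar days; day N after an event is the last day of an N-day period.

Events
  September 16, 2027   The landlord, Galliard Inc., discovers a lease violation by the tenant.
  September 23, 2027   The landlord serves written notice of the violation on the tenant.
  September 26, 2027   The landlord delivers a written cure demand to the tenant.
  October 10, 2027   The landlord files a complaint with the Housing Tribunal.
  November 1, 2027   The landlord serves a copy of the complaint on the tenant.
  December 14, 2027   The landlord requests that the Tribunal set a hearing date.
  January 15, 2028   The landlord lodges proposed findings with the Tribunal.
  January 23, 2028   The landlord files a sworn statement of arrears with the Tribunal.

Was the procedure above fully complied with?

No

(1) due by September 16, 2027 + 10 days = September 26, 2027; completed September 23, 2027, before the deadline.
(2) due by September 23, 2027 + 5 days = September 28, 2027; September 26, 2027 is within that limit.
(3) due by September 26, 2027 + 12 days = October 8, 2027; not done until October 10, 2027, 2 days after the deadline.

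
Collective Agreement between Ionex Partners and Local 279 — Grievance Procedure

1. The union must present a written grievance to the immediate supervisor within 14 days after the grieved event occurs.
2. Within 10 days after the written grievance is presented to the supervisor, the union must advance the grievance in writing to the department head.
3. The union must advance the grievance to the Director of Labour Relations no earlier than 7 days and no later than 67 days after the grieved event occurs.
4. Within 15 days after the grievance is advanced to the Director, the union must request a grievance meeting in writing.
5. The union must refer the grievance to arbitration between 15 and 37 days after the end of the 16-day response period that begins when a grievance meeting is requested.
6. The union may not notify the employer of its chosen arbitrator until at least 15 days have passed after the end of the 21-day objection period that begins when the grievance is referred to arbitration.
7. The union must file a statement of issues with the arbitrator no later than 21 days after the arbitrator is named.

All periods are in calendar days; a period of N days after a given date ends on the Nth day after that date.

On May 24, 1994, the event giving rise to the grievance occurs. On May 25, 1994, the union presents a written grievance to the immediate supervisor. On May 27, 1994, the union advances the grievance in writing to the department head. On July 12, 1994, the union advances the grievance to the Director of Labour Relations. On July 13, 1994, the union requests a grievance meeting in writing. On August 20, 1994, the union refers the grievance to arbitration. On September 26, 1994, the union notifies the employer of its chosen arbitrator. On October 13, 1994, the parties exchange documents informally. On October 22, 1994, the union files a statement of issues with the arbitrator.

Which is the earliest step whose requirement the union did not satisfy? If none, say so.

Step 7

(1) due by May 24, 1994 + 14 days = June 7, 1994; done May 25, 1994 — timely.
(2) due by May 25, 1994 + 10 days = June 4, 1994; done May 27, 1994 — timely.
(3) the permitted window runs from May 24, 1994 + 7 = May 31, 1994 to May 24, 1994 + 67 = July 30, 1994; done July 12, 1994, which is between those dates.
(4) due by July 12, 1994 + 15 days = July 27, 1994; July 13, 1994 is within that limit.
(5) the permitted window runs from July 29, 1994 + 15 = August 13, 1994 to July 29, 1994 + 37 = September 4, 1994; August 20, 1994 falls inside that range.
(6) permitted from September 10, 1994 + 15 days = September 25, 1994 onward; September 26, 1994 is on or after that date.
(7) due by September 26, 1994 + 21 days = October 17, 1994; not done until October 22, 1994, 5 days after the deadline.
That is the first point of non-compliance.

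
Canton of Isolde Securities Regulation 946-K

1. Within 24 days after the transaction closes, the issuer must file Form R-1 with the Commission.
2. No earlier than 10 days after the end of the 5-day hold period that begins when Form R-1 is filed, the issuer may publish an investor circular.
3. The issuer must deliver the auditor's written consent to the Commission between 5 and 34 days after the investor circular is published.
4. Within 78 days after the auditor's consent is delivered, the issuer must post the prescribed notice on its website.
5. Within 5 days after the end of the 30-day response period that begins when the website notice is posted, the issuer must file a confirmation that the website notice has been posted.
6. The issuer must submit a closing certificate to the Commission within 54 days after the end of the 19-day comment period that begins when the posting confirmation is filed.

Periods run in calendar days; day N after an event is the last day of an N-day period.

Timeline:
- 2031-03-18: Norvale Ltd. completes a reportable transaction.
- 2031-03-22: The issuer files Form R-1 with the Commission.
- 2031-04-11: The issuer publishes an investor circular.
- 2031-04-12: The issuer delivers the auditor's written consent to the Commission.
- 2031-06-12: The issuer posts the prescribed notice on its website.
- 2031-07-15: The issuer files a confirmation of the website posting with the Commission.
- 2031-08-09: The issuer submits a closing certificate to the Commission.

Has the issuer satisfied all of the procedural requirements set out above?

No

(1) due by 2031-03-18 + 24 days = 2031-04-11; done 2031-03-22 — timely.
(2) permitted from 2031-03-27 + 10 days = 2031-04-06 onward; done 2031-04-11, after the minimum wait.
(3) the permitted window runs from 2031-04-11 + 5 = 2031-04-16 to 2031-04-11 + 34 = 2031-05-15; 2031-04-12 is 4 days too early.
That is the first point of non-compliance.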